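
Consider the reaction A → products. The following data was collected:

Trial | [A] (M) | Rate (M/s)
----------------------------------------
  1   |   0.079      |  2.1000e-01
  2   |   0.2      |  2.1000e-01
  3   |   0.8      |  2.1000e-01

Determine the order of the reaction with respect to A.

zeroth order (0)

Step 1: Compare trials - when concentration changes, rate stays constant.
Step 2: rate₂/rate₁ = 2.1000e-01/2.1000e-01 = 1
Step 3: [A]₂/[A]₁ = 0.2/0.079 = 2.532
Step 4: Since rate ratio ≈ (conc ratio)^0, the reaction is zeroth order.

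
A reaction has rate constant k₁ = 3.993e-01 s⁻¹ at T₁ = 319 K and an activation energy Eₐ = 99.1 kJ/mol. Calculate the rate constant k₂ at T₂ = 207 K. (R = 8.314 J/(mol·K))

6.623e-10 s⁻¹

Step 1: Use the two-temperature Arrhenius form: ln(k₂/k₁) = -Eₐ/R × (1/T₂ - 1/T₁)
Step 2: Convert Eₐ to J/mol: 99.1 kJ/mol = 99100 J/mol
Step 3: 1/T₂ - 1/T₁ = 1/207 - 1/319 = 1.696122e-03 K⁻¹
Step 4: ln(k₂/k₁) = -99100/8.314 × 1.696122e-03 = -20.21719
Step 5: k₂ = k₁ × exp(-20.21719) = 3.993e-01 × 1.65877e-09 = 6.623e-10 s⁻¹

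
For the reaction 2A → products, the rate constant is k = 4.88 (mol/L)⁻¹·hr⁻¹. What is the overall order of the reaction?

second order (2)

Step 1: The units of k for an nth-order reaction are (concentration)^(1-n)·(time)⁻¹.
Step 2: Here k has units (mol/L)⁻¹·hr⁻¹, so the concentration exponent is -1.
Step 3: 1 - n = -1 ⇒ n = 2. The reaction is second order.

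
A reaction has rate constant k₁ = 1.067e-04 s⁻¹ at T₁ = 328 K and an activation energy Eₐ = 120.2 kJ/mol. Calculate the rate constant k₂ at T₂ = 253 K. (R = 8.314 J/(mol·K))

2.256e-10 s⁻¹

Step 1: Use the two-temperature Arrhenius form: ln(k₂/k₁) = -Eₐ/R × (1/T₂ - 1/T₁)
Step 2: Convert Eₐ to J/mol: 120.2 kJ/mol = 120200 J/mol
Step 3: 1/T₂ - 1/T₁ = 1/253 - 1/328 = 9.037887e-04 K⁻¹
Step 4: ln(k₂/k₁) = -120200/8.314 × 9.037887e-04 = -13.06656
Step 5: k₂ = k₁ × exp(-13.06656) = 1.067e-04 × 2.11478e-06 = 2.256e-10 s⁻¹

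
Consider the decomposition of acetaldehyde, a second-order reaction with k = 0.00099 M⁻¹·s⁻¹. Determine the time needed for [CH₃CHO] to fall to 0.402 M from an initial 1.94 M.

1992 s

Step 1: For second-order: t = (1/[CH₃CHO] - 1/[CH₃CHO]₀)/k
Step 2: t = (1/0.402 - 1/1.94)/0.00099
Step 3: t = (2.488 - 0.5155)/0.00099
Step 4: t = 1.972/0.00099 = 1992 s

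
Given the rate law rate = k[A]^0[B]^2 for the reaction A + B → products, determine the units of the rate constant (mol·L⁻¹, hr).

(mol·L⁻¹)⁻¹·hr⁻¹

Step 1: Overall order = 0 + 2 = 2.
Step 2: rate has units mol·L⁻¹·hr⁻¹; [A]^0[B]^2 has units (mol·L⁻¹)^2.
Step 3: k = rate/([A]^0[B]^2), so units of k = (mol·L⁻¹)^(1-2)·hr⁻¹ = (mol·L⁻¹)⁻¹·hr⁻¹.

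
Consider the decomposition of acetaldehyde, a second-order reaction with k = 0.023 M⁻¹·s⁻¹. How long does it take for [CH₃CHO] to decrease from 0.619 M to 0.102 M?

356 s

Step 1: For second-order: t = (1/[CH₃CHO] - 1/[CH₃CHO]₀)/k
Step 2: t = (1/0.102 - 1/0.619)/0.023
Step 3: t = (9.804 - 1.616)/0.023
Step 4: t = 8.188/0.023 = 356 s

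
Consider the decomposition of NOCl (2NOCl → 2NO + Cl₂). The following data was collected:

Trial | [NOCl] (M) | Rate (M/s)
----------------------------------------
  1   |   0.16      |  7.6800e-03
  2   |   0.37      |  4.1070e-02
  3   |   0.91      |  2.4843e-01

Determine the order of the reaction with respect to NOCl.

second order (2)

Step 1: Compare trials to find order n where rate₂/rate₁ = ([NOCl]₂/[NOCl]₁)^n
Step 2: rate₂/rate₁ = 4.1070e-02/7.6800e-03 = 5.348
Step 3: [NOCl]₂/[NOCl]₁ = 0.37/0.16 = 2.312
Step 4: n = ln(5.348)/ln(2.312) = 2.00 ≈ 2
Step 5: The reaction is second order in NOCl.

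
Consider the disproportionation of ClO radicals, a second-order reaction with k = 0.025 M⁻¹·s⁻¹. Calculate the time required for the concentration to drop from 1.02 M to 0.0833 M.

441 s

Step 1: For second-order: t = (1/[ClO] - 1/[ClO]₀)/k
Step 2: t = (1/0.0833 - 1/1.02)/0.025
Step 3: t = (12 - 0.9804)/0.025
Step 4: t = 11.02/0.025 = 441 s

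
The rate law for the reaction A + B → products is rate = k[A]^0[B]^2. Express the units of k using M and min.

M⁻¹·min⁻¹

Step 1: Overall order = 0 + 2 = 2.
Step 2: rate has units M·min⁻¹; [A]^0[B]^2 has units M^2.
Step 3: k = rate/([A]^0[B]^2), so units of k = M^(1-2)·min⁻¹ = M⁻¹·min⁻¹.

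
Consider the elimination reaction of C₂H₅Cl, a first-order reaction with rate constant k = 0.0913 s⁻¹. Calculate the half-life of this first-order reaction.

7.592 s

Step 1: For a first-order reaction, t₁/₂ = ln(2)/k
Step 2: t₁/₂ = ln(2)/0.0913
Step 3: t₁/₂ = 0.6931/0.0913 = 7.592 s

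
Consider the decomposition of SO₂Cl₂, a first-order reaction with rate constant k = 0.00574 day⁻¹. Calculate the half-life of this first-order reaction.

120.8 day

Step 1: For a first-order reaction, t₁/₂ = ln(2)/k
Step 2: t₁/₂ = ln(2)/0.00574
Step 3: t₁/₂ = 0.6931/0.00574 = 120.8 day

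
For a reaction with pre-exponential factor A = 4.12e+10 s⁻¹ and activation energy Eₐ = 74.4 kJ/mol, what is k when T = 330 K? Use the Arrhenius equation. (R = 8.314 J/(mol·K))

6.89e-02 s⁻¹

Step 1: Use the Arrhenius equation: k = A × exp(-Eₐ/RT)
Step 2: Convert Eₐ to J/mol: 74.4 kJ/mol = 74400 J/mol
Step 3: Calculate the exponent: -Eₐ/(RT) = -74400/(8.314 × 330) = -27.11746
Step 4: k = 4.12e+10 × exp(-27.11746)
Step 5: k = 4.12e+10 × 1.67123e-12 = 6.8855e-02 s⁻¹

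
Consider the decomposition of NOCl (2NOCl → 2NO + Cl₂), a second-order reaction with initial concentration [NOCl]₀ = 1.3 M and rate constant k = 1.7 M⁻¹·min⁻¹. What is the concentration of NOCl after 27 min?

0.02143 M

Step 1: For a second-order reaction: 1/[NOCl] = 1/[NOCl]₀ + kt
Step 2: 1/[NOCl] = 1/1.3 + 1.7 × 27
Step 3: 1/[NOCl] = 0.7692 + 45.9 = 46.67
Step 4: [NOCl] = 1/46.67 = 0.02143 M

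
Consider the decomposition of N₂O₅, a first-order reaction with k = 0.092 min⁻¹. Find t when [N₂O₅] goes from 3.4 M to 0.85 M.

15.07 min

Step 1: For first-order: t = ln([N₂O₅]₀/[N₂O₅])/k
Step 2: t = ln(3.4/0.85)/0.092
Step 3: t = ln(4)/0.092
Step 4: t = 1.386/0.092 = 15.07 min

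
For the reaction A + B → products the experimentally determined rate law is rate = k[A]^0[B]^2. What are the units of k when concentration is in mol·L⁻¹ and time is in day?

(mol·L⁻¹)⁻¹·day⁻¹

Step 1: Overall order = 0 + 2 = 2.
Step 2: rate has units mol·L⁻¹·day⁻¹; [A]^0[B]^2 has units (mol·L⁻¹)^2.
Step 3: k = rate/([A]^0[B]^2), so units of k = (mol·L⁻¹)^(1-2)·day⁻¹ = (mol·L⁻¹)⁻¹·day⁻¹.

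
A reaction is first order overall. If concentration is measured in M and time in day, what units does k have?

day⁻¹

Step 1: For overall order n, rate = k × (concentration)^n.
Step 2: Rate has units M·day⁻¹; concentration term has units M^1.
Step 3: k = rate / (concentration)^n, so units of k = M^(1-1)·day⁻¹ = day⁻¹.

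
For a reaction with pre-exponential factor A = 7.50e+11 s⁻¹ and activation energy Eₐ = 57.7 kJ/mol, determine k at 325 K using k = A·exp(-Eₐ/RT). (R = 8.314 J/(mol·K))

3.99e+02 s⁻¹

Step 1: Use the Arrhenius equation: k = A × exp(-Eₐ/RT)
Step 2: Convert Eₐ to J/mol: 57.7 kJ/mol = 57700 J/mol
Step 3: Calculate the exponent: -Eₐ/(RT) = -57700/(8.314 × 325) = -21.35416
Step 4: k = 7.50e+11 × exp(-21.35416)
Step 5: k = 7.50e+11 × 5.32116e-10 = 3.9909e+02 s⁻¹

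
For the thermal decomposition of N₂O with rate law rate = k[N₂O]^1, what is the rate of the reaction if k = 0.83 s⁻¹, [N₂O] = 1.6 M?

1.328 M/s

Step 1: Identify the rate law: rate = k[N₂O]^1
Step 2: Substitute values: rate = 0.83 × (1.6)^1
Step 3: Calculate: rate = 0.83 × 1.6 = 1.328 M/s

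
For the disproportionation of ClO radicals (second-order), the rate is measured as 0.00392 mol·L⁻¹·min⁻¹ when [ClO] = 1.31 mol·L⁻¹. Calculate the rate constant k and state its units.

0.002284 (mol·L⁻¹)⁻¹·min⁻¹

Step 1: rate = k[ClO]^2, so k = rate / [ClO]^2.
Step 2: k = 0.00392 / (1.31)^2 = 0.00392 / 1.716.
Step 3: k = 0.002284 (mol·L⁻¹)⁻¹·min⁻¹.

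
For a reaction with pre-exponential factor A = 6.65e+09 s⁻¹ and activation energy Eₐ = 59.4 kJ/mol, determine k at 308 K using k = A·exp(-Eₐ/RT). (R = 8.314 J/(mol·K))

5.61e-01 s⁻¹

Step 1: Use the Arrhenius equation: k = A × exp(-Eₐ/RT)
Step 2: Convert Eₐ to J/mol: 59.4 kJ/mol = 59400 J/mol
Step 3: Calculate the exponent: -Eₐ/(RT) = -59400/(8.314 × 308) = -23.19667
Step 4: k = 6.65e+09 × exp(-23.19667)
Step 5: k = 6.65e+09 × 8.42974e-11 = 5.6058e-01 s⁻¹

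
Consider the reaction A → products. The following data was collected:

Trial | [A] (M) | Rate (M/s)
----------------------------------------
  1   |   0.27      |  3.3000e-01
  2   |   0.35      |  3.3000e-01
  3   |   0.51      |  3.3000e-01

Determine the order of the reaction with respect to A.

zeroth order (0)

Step 1: Compare trials - when concentration changes, rate stays constant.
Step 2: rate₂/rate₁ = 3.3000e-01/3.3000e-01 = 1
Step 3: [A]₂/[A]₁ = 0.35/0.27 = 1.296
Step 4: Since rate ratio ≈ (conc ratio)^0, the reaction is zeroth order.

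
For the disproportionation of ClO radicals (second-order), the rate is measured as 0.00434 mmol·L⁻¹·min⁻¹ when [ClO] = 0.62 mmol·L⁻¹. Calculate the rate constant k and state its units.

0.01129 (mmol·L⁻¹)⁻¹·min⁻¹

Step 1: rate = k[ClO]^2, so k = rate / [ClO]^2.
Step 2: k = 0.00434 / (0.62)^2 = 0.00434 / 0.3844.
Step 3: k = 0.01129 (mmol·L⁻¹)⁻¹·min⁻¹.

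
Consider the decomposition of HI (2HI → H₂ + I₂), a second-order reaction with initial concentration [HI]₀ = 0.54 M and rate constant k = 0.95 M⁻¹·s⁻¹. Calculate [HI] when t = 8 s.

0.1058 M

Step 1: For a second-order reaction: 1/[HI] = 1/[HI]₀ + kt
Step 2: 1/[HI] = 1/0.54 + 0.95 × 8
Step 3: 1/[HI] = 1.852 + 7.6 = 9.452
Step 4: [HI] = 1/9.452 = 0.1058 M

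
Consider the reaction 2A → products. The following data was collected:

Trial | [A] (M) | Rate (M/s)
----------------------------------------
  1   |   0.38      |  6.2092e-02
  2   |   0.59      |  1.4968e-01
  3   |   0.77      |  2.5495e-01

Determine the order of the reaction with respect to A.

second order (2)

Step 1: Compare trials to find order n where rate₂/rate₁ = ([A]₂/[A]₁)^n
Step 2: rate₂/rate₁ = 1.4968e-01/6.2092e-02 = 2.411
Step 3: [A]₂/[A]₁ = 0.59/0.38 = 1.553
Step 4: n = ln(2.411)/ln(1.553) = 2.00 ≈ 2
Step 5: The reaction is second order in A.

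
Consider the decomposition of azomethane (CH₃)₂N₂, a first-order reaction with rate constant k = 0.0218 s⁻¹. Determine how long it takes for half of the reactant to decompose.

31.8 s

Step 1: For a first-order reaction, t₁/₂ = ln(2)/k
Step 2: t₁/₂ = ln(2)/0.0218
Step 3: t₁/₂ = 0.6931/0.0218 = 31.8 s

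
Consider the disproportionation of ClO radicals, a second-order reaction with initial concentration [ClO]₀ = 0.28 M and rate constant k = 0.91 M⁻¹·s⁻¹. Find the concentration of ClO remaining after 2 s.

0.1855 M

Step 1: For a second-order reaction: 1/[ClO] = 1/[ClO]₀ + kt
Step 2: 1/[ClO] = 1/0.28 + 0.91 × 2
Step 3: 1/[ClO] = 3.571 + 1.82 = 5.391
Step 4: [ClO] = 1/5.391 = 0.1855 M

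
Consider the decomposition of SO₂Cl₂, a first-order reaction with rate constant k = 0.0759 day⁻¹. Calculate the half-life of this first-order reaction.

9.132 day

Step 1: For a first-order reaction, t₁/₂ = ln(2)/k
Step 2: t₁/₂ = ln(2)/0.0759
Step 3: t₁/₂ = 0.6931/0.0759 = 9.132 day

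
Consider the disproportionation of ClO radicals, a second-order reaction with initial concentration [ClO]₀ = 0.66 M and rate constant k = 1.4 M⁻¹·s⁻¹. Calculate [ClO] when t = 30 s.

0.02298 M

Step 1: For a second-order reaction: 1/[ClO] = 1/[ClO]₀ + kt
Step 2: 1/[ClO] = 1/0.66 + 1.4 × 30
Step 3: 1/[ClO] = 1.515 + 42 = 43.52
Step 4: [ClO] = 1/43.52 = 0.02298 M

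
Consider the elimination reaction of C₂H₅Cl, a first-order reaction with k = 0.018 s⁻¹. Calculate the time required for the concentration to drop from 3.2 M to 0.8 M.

77.02 s

Step 1: For first-order: t = ln([C₂H₅Cl]₀/[C₂H₅Cl])/k
Step 2: t = ln(3.2/0.8)/0.018
Step 3: t = ln(4)/0.018
Step 4: t = 1.386/0.018 = 77.02 s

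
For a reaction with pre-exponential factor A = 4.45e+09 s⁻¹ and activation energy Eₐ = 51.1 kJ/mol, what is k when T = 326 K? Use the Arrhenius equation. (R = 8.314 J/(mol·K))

2.89e+01 s⁻¹

Step 1: Use the Arrhenius equation: k = A × exp(-Eₐ/RT)
Step 2: Convert Eₐ to J/mol: 51.1 kJ/mol = 51100 J/mol
Step 3: Calculate the exponent: -Eₐ/(RT) = -51100/(8.314 × 326) = -18.85356
Step 4: k = 4.45e+09 × exp(-18.85356)
Step 5: k = 4.45e+09 × 6.48639e-09 = 2.8864e+01 s⁻¹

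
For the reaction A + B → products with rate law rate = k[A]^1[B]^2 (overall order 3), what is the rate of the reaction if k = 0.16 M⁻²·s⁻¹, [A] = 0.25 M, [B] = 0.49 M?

0.009604 M/s

Step 1: The rate law is rate = k[A]^1[B]^2, overall order = 1+2 = 3
Step 2: Substitute values: rate = 0.16 × (0.25)^1 × (0.49)^2
Step 3: rate = 0.16 × 0.25 × 0.2401 = 0.009604 M/s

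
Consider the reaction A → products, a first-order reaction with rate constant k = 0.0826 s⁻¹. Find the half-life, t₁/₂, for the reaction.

8.392 s

Step 1: For a first-order reaction, t₁/₂ = ln(2)/k
Step 2: t₁/₂ = ln(2)/0.0826
Step 3: t₁/₂ = 0.6931/0.0826 = 8.392 s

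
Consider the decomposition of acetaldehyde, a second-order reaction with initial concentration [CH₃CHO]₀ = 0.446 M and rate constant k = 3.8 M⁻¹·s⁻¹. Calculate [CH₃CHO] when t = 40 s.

0.006483 M

Step 1: For a second-order reaction: 1/[CH₃CHO] = 1/[CH₃CHO]₀ + kt
Step 2: 1/[CH₃CHO] = 1/0.446 + 3.8 × 40
Step 3: 1/[CH₃CHO] = 2.242 + 152 = 154.2
Step 4: [CH₃CHO] = 1/154.2 = 0.006483 M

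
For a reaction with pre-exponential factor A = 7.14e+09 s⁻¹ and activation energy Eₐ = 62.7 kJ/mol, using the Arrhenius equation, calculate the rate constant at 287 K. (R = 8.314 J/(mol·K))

2.77e-02 s⁻¹

Step 1: Use the Arrhenius equation: k = A × exp(-Eₐ/RT)
Step 2: Convert Eₐ to J/mol: 62.7 kJ/mol = 62700 J/mol
Step 3: Calculate the exponent: -Eₐ/(RT) = -62700/(8.314 × 287) = -26.27699
Step 4: k = 7.14e+09 × exp(-26.27699)
Step 5: k = 7.14e+09 × 3.87301e-12 = 2.7653e-02 s⁻¹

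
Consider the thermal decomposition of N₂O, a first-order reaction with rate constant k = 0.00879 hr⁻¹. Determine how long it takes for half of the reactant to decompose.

78.86 hr

Step 1: For a first-order reaction, t₁/₂ = ln(2)/k
Step 2: t₁/₂ = ln(2)/0.00879
Step 3: t₁/₂ = 0.6931/0.00879 = 78.86 hr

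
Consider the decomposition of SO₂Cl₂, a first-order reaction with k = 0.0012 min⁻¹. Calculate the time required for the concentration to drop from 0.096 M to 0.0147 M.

1564 min

Step 1: For first-order: t = ln([SO₂Cl₂]₀/[SO₂Cl₂])/k
Step 2: t = ln(0.096/0.0147)/0.0012
Step 3: t = ln(6.531)/0.0012
Step 4: t = 1.877/0.0012 = 1564 min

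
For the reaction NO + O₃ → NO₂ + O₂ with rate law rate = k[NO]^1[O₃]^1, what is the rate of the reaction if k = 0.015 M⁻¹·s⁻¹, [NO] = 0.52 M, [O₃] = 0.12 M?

0.000936 M/s

Step 1: The rate law is rate = k[NO]^1[O₃]^1
Step 2: Substitute: rate = 0.015 × (0.52)^1 × (0.12)^1
Step 3: rate = 0.015 × 0.52 × 0.12 = 0.000936 M/s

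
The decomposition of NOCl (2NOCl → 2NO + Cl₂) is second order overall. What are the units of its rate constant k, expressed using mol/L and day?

(mol/L)⁻¹·day⁻¹

Step 1: For overall order n, rate = k × (concentration)^n.
Step 2: Rate has units mol/L·day⁻¹; concentration term has units (mol/L)^2.
Step 3: k = rate / (concentration)^n, so units of k = (mol/L)^(1-2)·day⁻¹ = (mol/L)⁻¹·day⁻¹.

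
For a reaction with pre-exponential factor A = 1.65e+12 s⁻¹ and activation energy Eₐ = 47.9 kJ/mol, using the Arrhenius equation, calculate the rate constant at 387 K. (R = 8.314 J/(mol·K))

5.65e+05 s⁻¹

Step 1: Use the Arrhenius equation: k = A × exp(-Eₐ/RT)
Step 2: Convert Eₐ to J/mol: 47.9 kJ/mol = 47900 J/mol
Step 3: Calculate the exponent: -Eₐ/(RT) = -47900/(8.314 × 387) = -14.88725
Step 4: k = 1.65e+12 × exp(-14.88725)
Step 5: k = 1.65e+12 × 3.42412e-07 = 5.6498e+05 s⁻¹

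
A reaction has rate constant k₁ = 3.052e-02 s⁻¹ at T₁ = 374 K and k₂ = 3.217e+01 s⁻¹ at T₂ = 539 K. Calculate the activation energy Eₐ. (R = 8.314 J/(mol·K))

70.7 kJ/mol

Step 1: Use the two-temperature Arrhenius form: ln(k₂/k₁) = -Eₐ/R × (1/T₂ - 1/T₁)
Step 2: ln(k₂/k₁) = ln(3.217e+01/3.052e-02) = ln(1054.06) = 6.96041
Step 3: 1/T₂ - 1/T₁ = 1/539 - 1/374 = -8.185092e-04 K⁻¹
Step 4: Eₐ = -R × ln(k₂/k₁) / (1/T₂ - 1/T₁) = -8.314 × 6.96041 / -8.185092e-04
Step 5: Eₐ = 7.0700e+04 J/mol = 70.7 kJ/mol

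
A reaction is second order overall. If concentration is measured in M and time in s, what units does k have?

M⁻¹·s⁻¹

Step 1: For overall order n, rate = k × (concentration)^n.
Step 2: Rate has units M·s⁻¹; concentration term has units M^2.
Step 3: k = rate / (concentration)^n, so units of k = M^(1-2)·s⁻¹ = M⁻¹·s⁻¹.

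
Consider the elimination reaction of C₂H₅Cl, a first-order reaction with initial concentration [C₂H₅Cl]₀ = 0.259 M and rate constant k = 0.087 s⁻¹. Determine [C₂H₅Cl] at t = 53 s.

0.002575 M

Step 1: For a first-order reaction: [C₂H₅Cl] = [C₂H₅Cl]₀ × e^(-kt)
Step 2: [C₂H₅Cl] = 0.259 × e^(-0.087 × 53)
Step 3: [C₂H₅Cl] = 0.259 × e^(-4.611)
Step 4: [C₂H₅Cl] = 0.259 × 0.00994187 = 0.002575 M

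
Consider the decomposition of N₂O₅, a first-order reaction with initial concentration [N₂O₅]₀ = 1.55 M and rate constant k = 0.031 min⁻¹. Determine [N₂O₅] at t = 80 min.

0.1298 M

Step 1: For a first-order reaction: [N₂O₅] = [N₂O₅]₀ × e^(-kt)
Step 2: [N₂O₅] = 1.55 × e^(-0.031 × 80)
Step 3: [N₂O₅] = 1.55 × e^(-2.48)
Step 4: [N₂O₅] = 1.55 × 0.0837432 = 0.1298 M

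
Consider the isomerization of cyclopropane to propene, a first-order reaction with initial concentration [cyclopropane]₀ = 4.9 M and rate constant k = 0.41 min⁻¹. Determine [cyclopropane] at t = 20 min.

0.001346 M

Step 1: For a first-order reaction: [cyclopropane] = [cyclopropane]₀ × e^(-kt)
Step 2: [cyclopropane] = 4.9 × e^(-0.41 × 20)
Step 3: [cyclopropane] = 4.9 × e^(-8.2)
Step 4: [cyclopropane] = 4.9 × 0.000274654 = 0.001346 M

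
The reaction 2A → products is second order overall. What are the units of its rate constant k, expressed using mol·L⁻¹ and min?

(mol·L⁻¹)⁻¹·min⁻¹

Step 1: For overall order n, rate = k × (concentration)^n.
Step 2: Rate has units mol·L⁻¹·min⁻¹; concentration term has units (mol·L⁻¹)^2.
Step 3: k = rate / (concentration)^n, so units of k = (mol·L⁻¹)^(1-2)·min⁻¹ = (mol·L⁻¹)⁻¹·min⁻¹.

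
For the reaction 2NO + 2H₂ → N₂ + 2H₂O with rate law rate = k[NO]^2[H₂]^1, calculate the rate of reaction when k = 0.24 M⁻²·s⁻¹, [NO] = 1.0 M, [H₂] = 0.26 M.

0.0624 M/s

Step 1: The rate law is rate = k[NO]^2[H₂]^1
Step 2: Substitute: rate = 0.24 × (1.0)^2 × (0.26)^1
Step 3: rate = 0.24 × 1 × 0.26 = 0.0624 M/s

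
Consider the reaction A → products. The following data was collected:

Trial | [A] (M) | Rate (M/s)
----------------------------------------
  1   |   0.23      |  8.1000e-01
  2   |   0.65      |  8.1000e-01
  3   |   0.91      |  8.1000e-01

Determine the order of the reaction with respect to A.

zeroth order (0)

Step 1: Compare trials - when concentration changes, rate stays constant.
Step 2: rate₂/rate₁ = 8.1000e-01/8.1000e-01 = 1
Step 3: [A]₂/[A]₁ = 0.65/0.23 = 2.826
Step 4: Since rate ratio ≈ (conc ratio)^0, the reaction is zeroth order.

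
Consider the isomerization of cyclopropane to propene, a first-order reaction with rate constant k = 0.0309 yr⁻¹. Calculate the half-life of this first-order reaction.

22.43 yr

Step 1: For a first-order reaction, t₁/₂ = ln(2)/k
Step 2: t₁/₂ = ln(2)/0.0309
Step 3: t₁/₂ = 0.6931/0.0309 = 22.43 yr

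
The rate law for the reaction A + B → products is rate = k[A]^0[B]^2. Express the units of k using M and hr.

M⁻¹·hr⁻¹

Step 1: Overall order = 0 + 2 = 2.
Step 2: rate has units M·hr⁻¹; [A]^0[B]^2 has units M^2.
Step 3: k = rate/([A]^0[B]^2), so units of k = M^(1-2)·hr⁻¹ = M⁻¹·hr⁻¹.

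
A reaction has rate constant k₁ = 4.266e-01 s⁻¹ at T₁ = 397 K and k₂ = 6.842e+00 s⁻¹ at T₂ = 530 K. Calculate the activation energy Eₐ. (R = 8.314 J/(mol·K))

36.5 kJ/mol

Step 1: Use the two-temperature Arrhenius form: ln(k₂/k₁) = -Eₐ/R × (1/T₂ - 1/T₁)
Step 2: ln(k₂/k₁) = ln(6.842e+00/4.266e-01) = ln(16.0384) = 2.77499
Step 3: 1/T₂ - 1/T₁ = 1/530 - 1/397 = -6.320992e-04 K⁻¹
Step 4: Eₐ = -R × ln(k₂/k₁) / (1/T₂ - 1/T₁) = -8.314 × 2.77499 / -6.320992e-04
Step 5: Eₐ = 3.6499e+04 J/mol = 36.5 kJ/mol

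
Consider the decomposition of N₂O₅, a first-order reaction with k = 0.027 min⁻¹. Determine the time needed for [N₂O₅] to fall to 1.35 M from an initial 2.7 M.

25.67 min

Step 1: For first-order: t = ln([N₂O₅]₀/[N₂O₅])/k
Step 2: t = ln(2.7/1.35)/0.027
Step 3: t = ln(2)/0.027
Step 4: t = 0.6931/0.027 = 25.67 min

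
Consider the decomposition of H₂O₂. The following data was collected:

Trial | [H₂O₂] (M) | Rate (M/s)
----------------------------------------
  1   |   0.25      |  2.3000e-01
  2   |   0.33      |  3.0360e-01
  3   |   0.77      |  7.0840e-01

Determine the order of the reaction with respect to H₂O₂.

first order (1)

Step 1: Compare trials to find order n where rate₂/rate₁ = ([H₂O₂]₂/[H₂O₂]₁)^n
Step 2: rate₂/rate₁ = 3.0360e-01/2.3000e-01 = 1.32
Step 3: [H₂O₂]₂/[H₂O₂]₁ = 0.33/0.25 = 1.32
Step 4: n = ln(1.32)/ln(1.32) = 1.00 ≈ 1
Step 5: The reaction is first order in H₂O₂.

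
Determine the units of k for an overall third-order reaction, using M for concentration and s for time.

M⁻²·s⁻¹

Step 1: For overall order n, rate = k × (concentration)^n.
Step 2: Rate has units M·s⁻¹; concentration term has units M^3.
Step 3: k = rate / (concentration)^n, so units of k = M^(1-3)·s⁻¹ = M⁻²·s⁻¹.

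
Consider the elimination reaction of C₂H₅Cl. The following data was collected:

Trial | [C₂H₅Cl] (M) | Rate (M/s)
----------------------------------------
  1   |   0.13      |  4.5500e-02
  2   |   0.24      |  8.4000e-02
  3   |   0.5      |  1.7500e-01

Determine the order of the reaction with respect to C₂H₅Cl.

first order (1)

Step 1: Compare trials to find order n where rate₂/rate₁ = ([C₂H₅Cl]₂/[C₂H₅Cl]₁)^n
Step 2: rate₂/rate₁ = 8.4000e-02/4.5500e-02 = 1.846
Step 3: [C₂H₅Cl]₂/[C₂H₅Cl]₁ = 0.24/0.13 = 1.846
Step 4: n = ln(1.846)/ln(1.846) = 1.00 ≈ 1
Step 5: The reaction is first order in C₂H₅Cl.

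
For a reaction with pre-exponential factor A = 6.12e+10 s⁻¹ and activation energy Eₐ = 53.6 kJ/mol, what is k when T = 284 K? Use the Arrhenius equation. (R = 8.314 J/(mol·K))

8.47e+00 s⁻¹

Step 1: Use the Arrhenius equation: k = A × exp(-Eₐ/RT)
Step 2: Convert Eₐ to J/mol: 53.6 kJ/mol = 53600 J/mol
Step 3: Calculate the exponent: -Eₐ/(RT) = -53600/(8.314 × 284) = -22.70055
Step 4: k = 6.12e+10 × exp(-22.70055)
Step 5: k = 6.12e+10 × 1.38445e-10 = 8.4728e+00 s⁻¹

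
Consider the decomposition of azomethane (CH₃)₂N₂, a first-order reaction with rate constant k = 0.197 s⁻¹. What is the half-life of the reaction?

3.519 s

Step 1: For a first-order reaction, t₁/₂ = ln(2)/k
Step 2: t₁/₂ = ln(2)/0.197
Step 3: t₁/₂ = 0.6931/0.197 = 3.519 s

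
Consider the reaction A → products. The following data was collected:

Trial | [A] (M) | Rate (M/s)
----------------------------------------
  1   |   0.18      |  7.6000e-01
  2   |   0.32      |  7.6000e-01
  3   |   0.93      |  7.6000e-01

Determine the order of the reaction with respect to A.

zeroth order (0)

Step 1: Compare trials - when concentration changes, rate stays constant.
Step 2: rate₂/rate₁ = 7.6000e-01/7.6000e-01 = 1
Step 3: [A]₂/[A]₁ = 0.32/0.18 = 1.778
Step 4: Since rate ratio ≈ (conc ratio)^0, the reaction is zeroth order.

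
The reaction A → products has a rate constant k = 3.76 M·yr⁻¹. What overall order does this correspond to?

zeroth order (0)

Step 1: The units of k for an nth-order reaction are (concentration)^(1-n)·(time)⁻¹.
Step 2: Here k has units M·yr⁻¹, so the concentration exponent is 1.
Step 3: 1 - n = 1 ⇒ n = 0. The reaction is zeroth order.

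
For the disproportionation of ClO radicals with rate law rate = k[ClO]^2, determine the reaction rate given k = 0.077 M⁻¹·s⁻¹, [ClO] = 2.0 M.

0.308 M/s

Step 1: Identify the rate law: rate = k[ClO]^2
Step 2: Substitute values: rate = 0.077 × (2.0)^2
Step 3: Calculate: rate = 0.077 × 4 = 0.308 M/s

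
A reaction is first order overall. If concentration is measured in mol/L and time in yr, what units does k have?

yr⁻¹

Step 1: For overall order n, rate = k × (concentration)^n.
Step 2: Rate has units mol/L·yr⁻¹; concentration term has units (mol/L)^1.
Step 3: k = rate / (concentration)^n, so units of k = (mol/L)^(1-1)·yr⁻¹ = yr⁻¹.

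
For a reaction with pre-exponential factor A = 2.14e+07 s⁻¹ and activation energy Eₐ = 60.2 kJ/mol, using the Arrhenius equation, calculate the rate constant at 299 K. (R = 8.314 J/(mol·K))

6.50e-04 s⁻¹

Step 1: Use the Arrhenius equation: k = A × exp(-Eₐ/RT)
Step 2: Convert Eₐ to J/mol: 60.2 kJ/mol = 60200 J/mol
Step 3: Calculate the exponent: -Eₐ/(RT) = -60200/(8.314 × 299) = -24.21672
Step 4: k = 2.14e+07 × exp(-24.21672)
Step 5: k = 2.14e+07 × 3.03957e-11 = 6.5047e-04 s⁻¹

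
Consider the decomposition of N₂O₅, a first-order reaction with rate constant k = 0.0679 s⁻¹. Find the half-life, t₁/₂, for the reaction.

10.21 s

Step 1: For a first-order reaction, t₁/₂ = ln(2)/k
Step 2: t₁/₂ = ln(2)/0.0679
Step 3: t₁/₂ = 0.6931/0.0679 = 10.21 s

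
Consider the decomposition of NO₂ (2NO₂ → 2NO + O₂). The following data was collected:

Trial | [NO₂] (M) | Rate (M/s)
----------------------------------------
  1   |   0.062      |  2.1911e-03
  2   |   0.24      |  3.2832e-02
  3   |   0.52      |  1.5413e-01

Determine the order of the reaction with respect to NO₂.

second order (2)

Step 1: Compare trials to find order n where rate₂/rate₁ = ([NO₂]₂/[NO₂]₁)^n
Step 2: rate₂/rate₁ = 3.2832e-02/2.1911e-03 = 14.98
Step 3: [NO₂]₂/[NO₂]₁ = 0.24/0.062 = 3.871
Step 4: n = ln(14.98)/ln(3.871) = 2.00 ≈ 2
Step 5: The reaction is second order in NO₂.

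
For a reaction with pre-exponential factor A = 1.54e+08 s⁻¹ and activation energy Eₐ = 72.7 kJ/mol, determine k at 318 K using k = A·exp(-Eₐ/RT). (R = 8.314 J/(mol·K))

1.76e-04 s⁻¹

Step 1: Use the Arrhenius equation: k = A × exp(-Eₐ/RT)
Step 2: Convert Eₐ to J/mol: 72.7 kJ/mol = 72700 J/mol
Step 3: Calculate the exponent: -Eₐ/(RT) = -72700/(8.314 × 318) = -27.49776
Step 4: k = 1.54e+08 × exp(-27.49776)
Step 5: k = 1.54e+08 × 1.14255e-12 = 1.7595e-04 s⁻¹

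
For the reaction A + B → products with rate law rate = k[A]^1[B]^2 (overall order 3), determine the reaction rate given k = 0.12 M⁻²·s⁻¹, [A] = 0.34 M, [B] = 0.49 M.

0.009796 M/s

Step 1: The rate law is rate = k[A]^1[B]^2, overall order = 1+2 = 3
Step 2: Substitute values: rate = 0.12 × (0.34)^1 × (0.49)^2
Step 3: rate = 0.12 × 0.34 × 0.2401 = 0.00979608 M/s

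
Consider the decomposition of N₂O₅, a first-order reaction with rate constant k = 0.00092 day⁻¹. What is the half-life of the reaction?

753.4 day

Step 1: For a first-order reaction, t₁/₂ = ln(2)/k
Step 2: t₁/₂ = ln(2)/0.00092
Step 3: t₁/₂ = 0.6931/0.00092 = 753.4 day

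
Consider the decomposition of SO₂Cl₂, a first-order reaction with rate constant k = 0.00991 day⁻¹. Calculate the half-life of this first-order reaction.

69.94 day

Step 1: For a first-order reaction, t₁/₂ = ln(2)/k
Step 2: t₁/₂ = ln(2)/0.00991
Step 3: t₁/₂ = 0.6931/0.00991 = 69.94 day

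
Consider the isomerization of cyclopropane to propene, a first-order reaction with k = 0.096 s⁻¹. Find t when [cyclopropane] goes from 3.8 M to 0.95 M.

14.44 s

Step 1: For first-order: t = ln([cyclopropane]₀/[cyclopropane])/k
Step 2: t = ln(3.8/0.95)/0.096
Step 3: t = ln(4)/0.096
Step 4: t = 1.386/0.096 = 14.44 s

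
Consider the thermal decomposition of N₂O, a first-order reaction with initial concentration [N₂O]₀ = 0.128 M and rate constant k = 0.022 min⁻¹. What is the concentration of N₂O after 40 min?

0.05309 M

Step 1: For a first-order reaction: [N₂O] = [N₂O]₀ × e^(-kt)
Step 2: [N₂O] = 0.128 × e^(-0.022 × 40)
Step 3: [N₂O] = 0.128 × e^(-0.88)
Step 4: [N₂O] = 0.128 × 0.414783 = 0.05309 M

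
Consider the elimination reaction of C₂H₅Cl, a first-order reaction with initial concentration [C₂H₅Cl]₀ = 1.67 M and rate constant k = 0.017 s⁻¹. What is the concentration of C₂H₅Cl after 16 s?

1.272 M

Step 1: For a first-order reaction: [C₂H₅Cl] = [C₂H₅Cl]₀ × e^(-kt)
Step 2: [C₂H₅Cl] = 1.67 × e^(-0.017 × 16)
Step 3: [C₂H₅Cl] = 1.67 × e^(-0.272)
Step 4: [C₂H₅Cl] = 1.67 × 0.761854 = 1.272 M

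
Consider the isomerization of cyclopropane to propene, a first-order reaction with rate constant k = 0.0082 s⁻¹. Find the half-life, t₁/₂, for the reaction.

84.53 s

Step 1: For a first-order reaction, t₁/₂ = ln(2)/k
Step 2: t₁/₂ = ln(2)/0.0082
Step 3: t₁/₂ = 0.6931/0.0082 = 84.53 s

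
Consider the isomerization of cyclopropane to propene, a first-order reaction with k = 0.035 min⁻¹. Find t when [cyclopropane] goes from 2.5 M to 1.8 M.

9.386 min

Step 1: For first-order: t = ln([cyclopropane]₀/[cyclopropane])/k
Step 2: t = ln(2.5/1.8)/0.035
Step 3: t = ln(1.389)/0.035
Step 4: t = 0.3285/0.035 = 9.386 min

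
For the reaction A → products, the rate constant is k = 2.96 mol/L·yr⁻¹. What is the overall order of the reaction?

zeroth order (0)

Step 1: The units of k for an nth-order reaction are (concentration)^(1-n)·(time)⁻¹.
Step 2: Here k has units mol/L·yr⁻¹, so the concentration exponent is 1.
Step 3: 1 - n = 1 ⇒ n = 0. The reaction is zeroth order.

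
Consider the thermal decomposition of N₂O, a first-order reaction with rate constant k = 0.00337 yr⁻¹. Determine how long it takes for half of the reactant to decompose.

205.7 yr

Step 1: For a first-order reaction, t₁/₂ = ln(2)/k
Step 2: t₁/₂ = ln(2)/0.00337
Step 3: t₁/₂ = 0.6931/0.00337 = 205.7 yr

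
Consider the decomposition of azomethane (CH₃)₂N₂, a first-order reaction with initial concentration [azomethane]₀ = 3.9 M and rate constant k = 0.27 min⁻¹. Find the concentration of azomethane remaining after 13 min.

0.1166 M

Step 1: For a first-order reaction: [azomethane] = [azomethane]₀ × e^(-kt)
Step 2: [azomethane] = 3.9 × e^(-0.27 × 13)
Step 3: [azomethane] = 3.9 × e^(-3.51)
Step 4: [azomethane] = 3.9 × 0.0298969 = 0.1166 M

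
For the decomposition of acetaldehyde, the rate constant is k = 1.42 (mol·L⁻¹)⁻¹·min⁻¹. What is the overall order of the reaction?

second order (2)

Step 1: The units of k for an nth-order reaction are (concentration)^(1-n)·(time)⁻¹.
Step 2: Here k has units (mol·L⁻¹)⁻¹·min⁻¹, so the concentration exponent is -1.
Step 3: 1 - n = -1 ⇒ n = 2. The reaction is second order.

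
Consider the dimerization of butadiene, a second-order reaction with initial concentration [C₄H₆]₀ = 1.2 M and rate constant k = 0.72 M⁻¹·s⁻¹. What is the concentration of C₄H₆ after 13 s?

0.0981 M

Step 1: For a second-order reaction: 1/[C₄H₆] = 1/[C₄H₆]₀ + kt
Step 2: 1/[C₄H₆] = 1/1.2 + 0.72 × 13
Step 3: 1/[C₄H₆] = 0.8333 + 9.36 = 10.19
Step 4: [C₄H₆] = 1/10.19 = 0.0981 M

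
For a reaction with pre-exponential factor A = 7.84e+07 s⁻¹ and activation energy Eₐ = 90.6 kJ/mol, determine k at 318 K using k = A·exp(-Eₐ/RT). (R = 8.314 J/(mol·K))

1.03e-07 s⁻¹

Step 1: Use the Arrhenius equation: k = A × exp(-Eₐ/RT)
Step 2: Convert Eₐ to J/mol: 90.6 kJ/mol = 90600 J/mol
Step 3: Calculate the exponent: -Eₐ/(RT) = -90600/(8.314 × 318) = -34.26818
Step 4: k = 7.84e+07 × exp(-34.26818)
Step 5: k = 7.84e+07 × 1.31075e-15 = 1.0276e-07 s⁻¹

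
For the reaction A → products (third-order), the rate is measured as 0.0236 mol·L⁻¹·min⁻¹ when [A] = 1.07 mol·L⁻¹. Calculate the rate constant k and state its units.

0.01926 (mol·L⁻¹)⁻²·min⁻¹

Step 1: rate = k[A]^3, so k = rate / [A]^3.
Step 2: k = 0.0236 / (1.07)^3 = 0.0236 / 1.225.
Step 3: k = 0.01926 (mol·L⁻¹)⁻²·min⁻¹.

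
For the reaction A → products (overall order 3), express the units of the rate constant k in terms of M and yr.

M⁻²·yr⁻¹

Step 1: For overall order n, rate = k × (concentration)^n.
Step 2: Rate has units M·yr⁻¹; concentration term has units M^3.
Step 3: k = rate / (concentration)^n, so units of k = M^(1-3)·yr⁻¹ = M⁻²·yr⁻¹.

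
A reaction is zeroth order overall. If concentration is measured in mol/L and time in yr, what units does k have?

mol/L·yr⁻¹

Step 1: For overall order n, rate = k × (concentration)^n.
Step 2: Rate has units mol/L·yr⁻¹; concentration term has units (mol/L)^0.
Step 3: k = rate / (concentration)^n, so units of k = (mol/L)^(1-0)·yr⁻¹ = mol/L·yr⁻¹.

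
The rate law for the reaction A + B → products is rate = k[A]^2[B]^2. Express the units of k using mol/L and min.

(mol/L)⁻³·min⁻¹

Step 1: Overall order = 2 + 2 = 4.
Step 2: rate has units mol/L·min⁻¹; [A]^2[B]^2 has units (mol/L)^4.
Step 3: k = rate/([A]^2[B]^2), so units of k = (mol/L)^(1-4)·min⁻¹ = (mol/L)⁻³·min⁻¹.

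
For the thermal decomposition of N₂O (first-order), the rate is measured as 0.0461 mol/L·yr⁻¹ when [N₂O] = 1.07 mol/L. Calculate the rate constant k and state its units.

0.04308 yr⁻¹

Step 1: rate = k[N₂O]^1, so k = rate / [N₂O]^1.
Step 2: k = 0.0461 / (1.07)^1 = 0.0461 / 1.07.
Step 3: k = 0.04308 yr⁻¹.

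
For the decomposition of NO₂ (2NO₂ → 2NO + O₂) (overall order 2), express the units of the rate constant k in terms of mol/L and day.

(mol/L)⁻¹·day⁻¹

Step 1: For overall order n, rate = k × (concentration)^n.
Step 2: Rate has units mol/L·day⁻¹; concentration term has units (mol/L)^2.
Step 3: k = rate / (concentration)^n, so units of k = (mol/L)^(1-2)·day⁻¹ = (mol/L)⁻¹·day⁻¹.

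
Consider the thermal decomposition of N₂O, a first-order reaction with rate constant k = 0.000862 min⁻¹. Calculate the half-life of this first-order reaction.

804.1 min

Step 1: For a first-order reaction, t₁/₂ = ln(2)/k
Step 2: t₁/₂ = ln(2)/0.000862
Step 3: t₁/₂ = 0.6931/0.000862 = 804.1 min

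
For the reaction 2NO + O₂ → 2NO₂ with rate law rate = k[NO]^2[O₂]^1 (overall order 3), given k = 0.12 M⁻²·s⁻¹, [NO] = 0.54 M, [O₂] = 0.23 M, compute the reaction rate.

0.008048 M/s

Step 1: The rate law is rate = k[NO]^2[O₂]^1, overall order = 2+1 = 3
Step 2: Substitute values: rate = 0.12 × (0.54)^2 × (0.23)^1
Step 3: rate = 0.12 × 0.2916 × 0.23 = 0.00804816 M/s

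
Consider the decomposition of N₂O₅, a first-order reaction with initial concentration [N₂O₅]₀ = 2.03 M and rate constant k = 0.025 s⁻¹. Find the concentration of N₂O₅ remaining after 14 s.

1.431 M

Step 1: For a first-order reaction: [N₂O₅] = [N₂O₅]₀ × e^(-kt)
Step 2: [N₂O₅] = 2.03 × e^(-0.025 × 14)
Step 3: [N₂O₅] = 2.03 × e^(-0.35)
Step 4: [N₂O₅] = 2.03 × 0.704688 = 1.431 M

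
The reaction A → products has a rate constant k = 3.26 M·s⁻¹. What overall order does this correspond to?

zeroth order (0)

Step 1: The units of k for an nth-order reaction are (concentration)^(1-n)·(time)⁻¹.
Step 2: Here k has units M·s⁻¹, so the concentration exponent is 1.
Step 3: 1 - n = 1 ⇒ n = 0. The reaction is zeroth order.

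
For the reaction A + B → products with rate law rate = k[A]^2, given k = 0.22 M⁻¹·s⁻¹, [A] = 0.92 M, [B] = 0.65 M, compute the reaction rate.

0.1862 M/s

Step 1: The rate law is rate = k[A]^2
Step 2: Note that the rate does not depend on [B] (zero order in B).
Step 3: rate = 0.22 × (0.92)^2 = 0.186208 M/s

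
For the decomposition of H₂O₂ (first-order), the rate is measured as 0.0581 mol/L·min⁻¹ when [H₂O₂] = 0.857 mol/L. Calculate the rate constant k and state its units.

0.06779 min⁻¹

Step 1: rate = k[H₂O₂]^1, so k = rate / [H₂O₂]^1.
Step 2: k = 0.0581 / (0.857)^1 = 0.0581 / 0.857.
Step 3: k = 0.06779 min⁻¹.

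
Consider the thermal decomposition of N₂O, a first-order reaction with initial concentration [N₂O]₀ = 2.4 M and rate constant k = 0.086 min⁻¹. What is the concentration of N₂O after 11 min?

0.9319 M

Step 1: For a first-order reaction: [N₂O] = [N₂O]₀ × e^(-kt)
Step 2: [N₂O] = 2.4 × e^(-0.086 × 11)
Step 3: [N₂O] = 2.4 × e^(-0.946)
Step 4: [N₂O] = 2.4 × 0.388291 = 0.9319 M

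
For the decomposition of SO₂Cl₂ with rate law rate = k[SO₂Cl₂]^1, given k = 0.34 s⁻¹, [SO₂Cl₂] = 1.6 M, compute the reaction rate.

0.544 M/s

Step 1: Identify the rate law: rate = k[SO₂Cl₂]^1
Step 2: Substitute values: rate = 0.34 × (1.6)^1
Step 3: Calculate: rate = 0.34 × 1.6 = 0.544 M/s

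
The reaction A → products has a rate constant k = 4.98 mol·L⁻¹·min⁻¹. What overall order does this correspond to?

zeroth order (0)

Step 1: The units of k for an nth-order reaction are (concentration)^(1-n)·(time)⁻¹.
Step 2: Here k has units mol·L⁻¹·min⁻¹, so the concentration exponent is 1.
Step 3: 1 - n = 1 ⇒ n = 0. The reaction is zeroth order.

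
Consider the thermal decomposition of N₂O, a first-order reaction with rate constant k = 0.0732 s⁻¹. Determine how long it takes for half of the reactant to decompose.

9.469 s

Step 1: For a first-order reaction, t₁/₂ = ln(2)/k
Step 2: t₁/₂ = ln(2)/0.0732
Step 3: t₁/₂ = 0.6931/0.0732 = 9.469 s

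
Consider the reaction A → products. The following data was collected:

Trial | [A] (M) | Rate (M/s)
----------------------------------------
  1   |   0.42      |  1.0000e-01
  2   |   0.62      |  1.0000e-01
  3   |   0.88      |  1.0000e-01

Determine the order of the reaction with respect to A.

zeroth order (0)

Step 1: Compare trials - when concentration changes, rate stays constant.
Step 2: rate₂/rate₁ = 1.0000e-01/1.0000e-01 = 1
Step 3: [A]₂/[A]₁ = 0.62/0.42 = 1.476
Step 4: Since rate ratio ≈ (conc ratio)^0, the reaction is zeroth order.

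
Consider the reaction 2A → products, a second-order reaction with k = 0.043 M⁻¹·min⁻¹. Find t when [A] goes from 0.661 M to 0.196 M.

83.47 min

Step 1: For second-order: t = (1/[A] - 1/[A]₀)/k
Step 2: t = (1/0.196 - 1/0.661)/0.043
Step 3: t = (5.102 - 1.513)/0.043
Step 4: t = 3.589/0.043 = 83.47 min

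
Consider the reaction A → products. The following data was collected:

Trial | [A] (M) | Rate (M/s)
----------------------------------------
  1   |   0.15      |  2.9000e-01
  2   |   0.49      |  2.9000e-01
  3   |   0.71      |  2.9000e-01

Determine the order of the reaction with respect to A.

zeroth order (0)

Step 1: Compare trials - when concentration changes, rate stays constant.
Step 2: rate₂/rate₁ = 2.9000e-01/2.9000e-01 = 1
Step 3: [A]₂/[A]₁ = 0.49/0.15 = 3.267
Step 4: Since rate ratio ≈ (conc ratio)^0, the reaction is zeroth order.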